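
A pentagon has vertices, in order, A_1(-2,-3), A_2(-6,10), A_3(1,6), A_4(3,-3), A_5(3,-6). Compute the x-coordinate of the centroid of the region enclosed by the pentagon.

Apply Gauss's area formula. First the cross-terms c_i = x_i·y_{i+1} − x_{i+1}·y_i:
  -38, -46, -21, -9, -21  ⇒  2A = -135, A = -67.5.
Then Σ (x_i + x_{i+1})·c_i = 375, so x̄ = 375 / (6·(-67.5)) = -25/27.

-25/27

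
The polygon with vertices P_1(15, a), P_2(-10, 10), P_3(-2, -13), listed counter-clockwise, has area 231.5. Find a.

The doubled signed area Σ (x_i y_{i+1} − x_{i+1} y_i) is linear in a.
With a=0 it equals 495; the coefficient of a is 8 (from the two edges through P_1).
So 8·a + 495 = 2·231.5 = 463 ⇒ a = -4.

-4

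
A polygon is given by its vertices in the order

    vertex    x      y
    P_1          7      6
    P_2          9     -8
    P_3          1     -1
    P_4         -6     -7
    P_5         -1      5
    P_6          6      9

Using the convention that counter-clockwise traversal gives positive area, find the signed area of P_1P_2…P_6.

-113.5

Apply Gauss's area formula: 2A = Σ (x_i·y_{i+1} − x_{i+1}·y_i), indices taken mod 6.
Σ = (-110) + (-1) + (-13) + (-37) + (-39) + (-27) = -227
Signed area = Σ/2 = -113.5 (negative ⇒ clockwise traversal).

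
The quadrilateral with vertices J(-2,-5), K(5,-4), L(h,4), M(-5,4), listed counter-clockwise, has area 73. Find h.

Write out the shoelace sum; only the two edges meeting at L involve h:
2·Area = [(5·4 − h·(-4)) + (h·4 − (-5)·4)] + 66
       = 8·h + 106 = 146
⇒ h = 5.

5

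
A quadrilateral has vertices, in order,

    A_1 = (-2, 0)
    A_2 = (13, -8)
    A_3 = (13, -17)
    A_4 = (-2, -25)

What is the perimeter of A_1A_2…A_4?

|A_1A_2| = √((15)² + (-8)²) = √289 = 17
|A_2A_3| = √((0)² + (-9)²) = √81 = 9
|A_3A_4| = √((-15)² + (-8)²) = √289 = 17
|A_4A_1| = √((0)² + (25)²) = √625 = 25
Perimeter = 17 + 9 + 17 + 25 = 68.

68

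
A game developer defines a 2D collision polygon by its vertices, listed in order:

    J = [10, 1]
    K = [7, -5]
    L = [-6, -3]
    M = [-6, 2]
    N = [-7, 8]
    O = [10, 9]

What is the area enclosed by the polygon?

197.5

Cross-terms: -57, -51, -30, -34, -143, -80  ⇒  Σ = -395
Area = |Σ|/2 = 197.5.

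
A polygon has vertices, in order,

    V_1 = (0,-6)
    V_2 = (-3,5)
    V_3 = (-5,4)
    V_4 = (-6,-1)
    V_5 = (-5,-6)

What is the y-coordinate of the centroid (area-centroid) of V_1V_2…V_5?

-71/51

Apply the shoelace (surveyor's) formula. First the cross-terms c_i = x_i·y_{i+1} − x_{i+1}·y_i:
  -18, 13, 29, 31, 30  ⇒  2A = 85, A = 42.5.
Then Σ (y_i + y_{i+1})·c_i = -355, so ȳ = -355 / (6·42.5) = -71/51.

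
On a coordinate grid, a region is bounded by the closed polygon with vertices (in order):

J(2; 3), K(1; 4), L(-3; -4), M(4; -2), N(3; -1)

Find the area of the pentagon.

Apply the surveyor's formula: 2A = Σ (x_i·y_{i+1} − x_{i+1}·y_i), indices taken mod 5.
Σ = (5) + (8) + (22) + (2) + (11) = 48
Area = |Σ|/2 = 24.

24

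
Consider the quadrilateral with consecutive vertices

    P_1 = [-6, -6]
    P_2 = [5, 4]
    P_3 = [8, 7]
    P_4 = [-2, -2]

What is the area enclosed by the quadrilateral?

3.5

Σ = (6) + (3) + (-2) + (0) = 7
Area = |Σ|/2 = 3.5.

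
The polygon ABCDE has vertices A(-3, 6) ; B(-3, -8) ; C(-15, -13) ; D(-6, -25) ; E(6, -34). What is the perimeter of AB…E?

98

|AB| = √((0)² + (-14)²) = √196 = 14
|BC| = √((-12)² + (-5)²) = √169 = 13
|CD| = √((9)² + (-12)²) = √225 = 15
|DE| = √((12)² + (-9)²) = √225 = 15
|EA| = √((-9)² + (40)²) = √1681 = 41
Perimeter = 14 + 13 + 15 + 15 + 41 = 98.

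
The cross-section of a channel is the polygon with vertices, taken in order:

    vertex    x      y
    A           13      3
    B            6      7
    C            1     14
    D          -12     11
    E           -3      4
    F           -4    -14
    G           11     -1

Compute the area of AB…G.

Apply the surveyor's formula: 2A = Σ (x_i·y_{i+1} − x_{i+1}·y_i), indices taken mod 7.
Cross-terms: 73, 77, 179, -15, 58, 158, 46  ⇒  Σ = 576
Area = |Σ|/2 = 288.

288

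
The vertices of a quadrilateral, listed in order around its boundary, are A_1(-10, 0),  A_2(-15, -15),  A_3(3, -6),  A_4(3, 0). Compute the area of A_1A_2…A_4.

151.5

Apply the surveyor's formula: 2A = Σ (x_i·y_{i+1} − x_{i+1}·y_i), indices taken mod 4.
Cross-terms: 150, 135, 18, 0  ⇒  Σ = 303
Area = |Σ|/2 = 151.5.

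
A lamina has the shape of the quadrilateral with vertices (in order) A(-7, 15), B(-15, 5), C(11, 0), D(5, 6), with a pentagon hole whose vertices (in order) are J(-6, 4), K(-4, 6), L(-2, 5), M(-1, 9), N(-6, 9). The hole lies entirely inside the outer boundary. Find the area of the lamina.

Outer boundary:
Cross-terms: 190, -55, 66, 117  ⇒  Σ = 318
Area = |Σ|/2 = 159.
Hole:
Apply the surveyor's formula: 2A = Σ (x_i·y_{i+1} − x_{i+1}·y_i), indices taken mod 5.
Cross-terms: -20, -8, -13, 45, 30  ⇒  Σ = 34
Area = |Σ|/2 = 17.
Net area = 159 − 17 = 142.

142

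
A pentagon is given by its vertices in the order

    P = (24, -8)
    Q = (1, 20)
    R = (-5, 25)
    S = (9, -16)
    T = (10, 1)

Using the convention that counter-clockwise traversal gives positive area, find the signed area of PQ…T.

266.5

P→Q: (24)(20) − (1)(-8) = 488
Q→R: (1)(25) − (-5)(20) = 125
R→S: (-5)(-16) − (9)(25) = -145
S→T: (9)(1) − (10)(-16) = 169
T→P: (10)(-8) − (24)(1) = -104
Σ = 533
Signed area = Σ/2 = 266.5 (positive ⇒ counter-clockwise traversal).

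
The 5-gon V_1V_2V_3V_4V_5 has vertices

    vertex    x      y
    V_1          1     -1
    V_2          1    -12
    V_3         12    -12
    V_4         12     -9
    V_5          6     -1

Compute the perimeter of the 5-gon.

|V_1V_2| = √((0)² + (-11)²) = √121 = 11
|V_2V_3| = √((11)² + (0)²) = √121 = 11
|V_3V_4| = √((0)² + (3)²) = √9 = 3
|V_4V_5| = √((-6)² + (8)²) = √100 = 10
|V_5V_1| = √((-5)² + (0)²) = √25 = 5
Perimeter = 11 + 11 + 3 + 10 + 5 = 40.

40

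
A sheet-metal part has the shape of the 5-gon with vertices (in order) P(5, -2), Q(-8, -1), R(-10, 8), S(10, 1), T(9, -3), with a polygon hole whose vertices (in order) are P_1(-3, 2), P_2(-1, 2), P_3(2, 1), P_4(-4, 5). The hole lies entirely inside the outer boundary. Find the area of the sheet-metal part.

Outer boundary:
Apply the shoelace formula: 2A = Σ (x_i·y_{i+1} − x_{i+1}·y_i), indices taken mod 5.
Σ = (-21) + (-74) + (-90) + (-39) + (-3) = -227
Area = |Σ|/2 = 113.5.
Hole:
Σ = (-4) + (-5) + (14) + (7) = 12
Area = |Σ|/2 = 6.
Net area = 113.5 − 6 = 107.5.

107.5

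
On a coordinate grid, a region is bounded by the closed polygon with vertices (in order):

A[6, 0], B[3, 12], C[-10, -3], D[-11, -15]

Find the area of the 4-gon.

195

Σ = (72) + (111) + (117) + (90) = 390
Area = |Σ|/2 = 195.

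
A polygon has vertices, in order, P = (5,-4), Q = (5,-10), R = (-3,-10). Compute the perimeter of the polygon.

24

|PQ| = √((0)² + (-6)²) = √36 = 6
|QR| = √((-8)² + (0)²) = √64 = 8
|RP| = √((8)² + (6)²) = √100 = 10
Perimeter = 6 + 8 + 10 = 24.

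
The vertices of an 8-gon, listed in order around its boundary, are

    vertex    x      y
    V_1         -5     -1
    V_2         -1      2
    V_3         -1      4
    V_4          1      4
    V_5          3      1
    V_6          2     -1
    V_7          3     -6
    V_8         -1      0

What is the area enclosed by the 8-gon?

Apply Gauss's area formula: 2A = Σ (x_i·y_{i+1} − x_{i+1}·y_i), indices taken mod 8.
Σ = (-11) + (-2) + (-8) + (-11) + (-5) + (-9) + (-6) + (1) = -51
Area = |Σ|/2 = 25.5.

25.5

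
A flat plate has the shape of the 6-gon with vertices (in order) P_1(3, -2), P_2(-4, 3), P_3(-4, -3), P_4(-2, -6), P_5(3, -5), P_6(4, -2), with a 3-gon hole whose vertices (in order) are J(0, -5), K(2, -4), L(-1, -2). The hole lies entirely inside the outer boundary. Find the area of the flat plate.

38

Outer boundary:
Cross-terms: 1, 24, 18, 28, 14, -2  ⇒  Σ = 83
Area = |Σ|/2 = 41.5.
Hole:
Apply the surveyor's formula: 2A = Σ (x_i·y_{i+1} − x_{i+1}·y_i), indices taken mod 3.
Σ = (10) + (-8) + (5) = 7
Area = |Σ|/2 = 3.5.
Net area = 41.5 − 3.5 = 38.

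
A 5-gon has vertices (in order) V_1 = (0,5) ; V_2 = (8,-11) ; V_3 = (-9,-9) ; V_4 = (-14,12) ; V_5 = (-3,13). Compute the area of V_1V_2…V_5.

Apply the surveyor's formula: 2A = Σ (x_i·y_{i+1} − x_{i+1}·y_i), indices taken mod 5.
Σ = (-40) + (-171) + (-234) + (-146) + (-15) = -606
Area = |Σ|/2 = 303.

303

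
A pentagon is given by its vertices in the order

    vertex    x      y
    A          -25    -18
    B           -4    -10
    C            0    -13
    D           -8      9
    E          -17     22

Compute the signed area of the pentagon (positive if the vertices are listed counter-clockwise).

479.5

A→B: (-25)(-10) − (-4)(-18) = 178
B→C: (-4)(-13) − (0)(-10) = 52
C→D: (0)(9) − (-8)(-13) = -104
D→E: (-8)(22) − (-17)(9) = -23
E→A: (-17)(-18) − (-25)(22) = 856
Σ = 959
Signed area = Σ/2 = 479.5 (positive ⇒ counter-clockwise traversal).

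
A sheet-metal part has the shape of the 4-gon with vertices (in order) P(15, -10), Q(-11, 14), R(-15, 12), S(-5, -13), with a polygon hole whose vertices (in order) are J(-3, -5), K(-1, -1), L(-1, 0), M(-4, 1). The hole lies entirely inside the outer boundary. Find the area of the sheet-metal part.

Outer boundary:
Apply the shoelace (surveyor's) formula: 2A = Σ (x_i·y_{i+1} − x_{i+1}·y_i), indices taken mod 4.
Σ = (100) + (78) + (255) + (245) = 678
Area = |Σ|/2 = 339.
Hole:
Apply the shoelace formula: 2A = Σ (x_i·y_{i+1} − x_{i+1}·y_i), indices taken mod 4.
Cross-terms: -2, -1, -1, 23  ⇒  Σ = 19
Area = |Σ|/2 = 9.5.
Net area = 339 − 9.5 = 329.5.

329.5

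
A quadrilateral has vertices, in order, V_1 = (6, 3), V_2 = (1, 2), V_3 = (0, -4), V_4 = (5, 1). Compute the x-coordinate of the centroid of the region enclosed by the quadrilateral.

43/17

Apply Gauss's area formula. First the cross-terms c_i = x_i·y_{i+1} − x_{i+1}·y_i:
  9, -4, 20, 9  ⇒  2A = 34, A = 17.
Then Σ (x_i + x_{i+1})·c_i = 258, so x̄ = 258 / (6·17) = 43/17.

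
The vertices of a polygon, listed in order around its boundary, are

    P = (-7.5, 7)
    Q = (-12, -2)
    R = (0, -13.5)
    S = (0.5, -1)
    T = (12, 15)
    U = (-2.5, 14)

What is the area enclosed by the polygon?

Σ = (99) + (162) + (6.75) + (19.5) + (205.5) + (87.5) = 580.25
Area = |Σ|/2 = 290.125.

290.125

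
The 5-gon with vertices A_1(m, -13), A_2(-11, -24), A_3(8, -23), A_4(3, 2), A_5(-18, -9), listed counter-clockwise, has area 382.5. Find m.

Write out the shoelace sum; only the two edges meeting at A_1 involve m:
2·Area = [((-18)·(-13) − m·(-9)) + (m·(-24) − (-11)·(-13))] + 539
       = -15·m + 630 = 765
⇒ m = -9.

-9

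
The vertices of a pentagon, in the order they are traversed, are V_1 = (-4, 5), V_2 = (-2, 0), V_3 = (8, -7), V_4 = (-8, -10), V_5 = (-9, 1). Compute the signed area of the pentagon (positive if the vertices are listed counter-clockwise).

-125.5

Apply the shoelace (surveyor's) formula: 2A = Σ (x_i·y_{i+1} − x_{i+1}·y_i), indices taken mod 5.
V_1→V_2: (-4)(0) − (-2)(5) = 10
V_2→V_3: (-2)(-7) − (8)(0) = 14
V_3→V_4: (8)(-10) − (-8)(-7) = -136
V_4→V_5: (-8)(1) − (-9)(-10) = -98
V_5→V_1: (-9)(5) − (-4)(1) = -41
Σ = -251
Signed area = Σ/2 = -125.5 (negative ⇒ clockwise traversal).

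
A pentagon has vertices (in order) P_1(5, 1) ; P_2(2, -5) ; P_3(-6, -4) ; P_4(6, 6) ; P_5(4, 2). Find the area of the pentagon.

47.5

Σ = (-27) + (-38) + (-12) + (-12) + (-6) = -95
Area = |Σ|/2 = 47.5.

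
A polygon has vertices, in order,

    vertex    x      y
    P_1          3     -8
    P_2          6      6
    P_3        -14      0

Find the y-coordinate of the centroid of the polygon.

-2/3

Apply the surveyor's formula. First the cross-terms c_i = x_i·y_{i+1} − x_{i+1}·y_i:
  66, 84, 112  ⇒  2A = 262, A = 131.
Then Σ (y_i + y_{i+1})·c_i = -524, so ȳ = -524 / (6·131) = -2/3.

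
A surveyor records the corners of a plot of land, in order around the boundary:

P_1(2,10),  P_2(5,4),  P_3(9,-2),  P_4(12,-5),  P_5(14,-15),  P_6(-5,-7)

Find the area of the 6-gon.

P_1→P_2: (2)(4) − (5)(10) = -42
P_2→P_3: (5)(-2) − (9)(4) = -46
P_3→P_4: (9)(-5) − (12)(-2) = -21
P_4→P_5: (12)(-15) − (14)(-5) = -110
P_5→P_6: (14)(-7) − (-5)(-15) = -173
P_6→P_1: (-5)(10) − (2)(-7) = -36
Σ = -428
Area = |Σ|/2 = 214.

214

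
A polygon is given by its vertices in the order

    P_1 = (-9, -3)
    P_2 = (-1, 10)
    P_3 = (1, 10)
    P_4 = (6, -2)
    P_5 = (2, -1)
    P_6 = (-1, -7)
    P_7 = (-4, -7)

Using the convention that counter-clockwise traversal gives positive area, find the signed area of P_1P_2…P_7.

Cross-terms: -93, -20, -62, -2, -15, -21, -51  ⇒  Σ = -264
Signed area = Σ/2 = -132 (negative ⇒ clockwise traversal).

-132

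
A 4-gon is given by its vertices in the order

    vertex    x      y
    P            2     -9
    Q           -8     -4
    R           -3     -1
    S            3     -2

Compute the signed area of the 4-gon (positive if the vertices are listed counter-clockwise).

Apply Gauss's area formula: 2A = Σ (x_i·y_{i+1} − x_{i+1}·y_i), indices taken mod 4.
Σ = (-80) + (-4) + (9) + (-23) = -98
Signed area = Σ/2 = -49 (negative ⇒ clockwise traversal).

-49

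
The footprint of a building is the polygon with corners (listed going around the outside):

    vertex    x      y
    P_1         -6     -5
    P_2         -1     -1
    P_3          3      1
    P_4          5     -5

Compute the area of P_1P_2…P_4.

Apply the shoelace (surveyor's) formula: 2A = Σ (x_i·y_{i+1} − x_{i+1}·y_i), indices taken mod 4.
P_1→P_2: (-6)(-1) − (-1)(-5) = 1
P_2→P_3: (-1)(1) − (3)(-1) = 2
P_3→P_4: (3)(-5) − (5)(1) = -20
P_4→P_1: (5)(-5) − (-6)(-5) = -55
Σ = -72
Area = |Σ|/2 = 36.

36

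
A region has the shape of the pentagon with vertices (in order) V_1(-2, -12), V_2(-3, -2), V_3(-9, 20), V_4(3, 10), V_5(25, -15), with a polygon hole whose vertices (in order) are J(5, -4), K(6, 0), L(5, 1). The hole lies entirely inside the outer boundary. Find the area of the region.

440

Outer boundary:
Apply Gauss's area formula: 2A = Σ (x_i·y_{i+1} − x_{i+1}·y_i), indices taken mod 5.
Cross-terms: -32, -78, -150, -295, -330  ⇒  Σ = -885
Area = |Σ|/2 = 442.5.
Hole:
Apply the shoelace formula: 2A = Σ (x_i·y_{i+1} − x_{i+1}·y_i), indices taken mod 3.
Cross-terms: 24, 6, -25  ⇒  Σ = 5
Area = |Σ|/2 = 2.5.
Net area = 442.5 − 2.5 = 440.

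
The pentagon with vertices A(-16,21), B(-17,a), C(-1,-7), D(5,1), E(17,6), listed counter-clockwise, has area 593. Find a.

-14

The doubled signed area Σ (x_i y_{i+1} − x_{i+1} y_i) is linear in a.
With a=0 it equals 976; the coefficient of a is -15 (from the two edges through B).
So -15·a + 976 = 2·593 = 1186 ⇒ a = -14.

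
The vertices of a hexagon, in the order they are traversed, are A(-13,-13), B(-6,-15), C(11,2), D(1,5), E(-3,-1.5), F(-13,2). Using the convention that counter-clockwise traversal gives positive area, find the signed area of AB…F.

253

Apply the shoelace formula: 2A = Σ (x_i·y_{i+1} − x_{i+1}·y_i), indices taken mod 6.
Σ = (117) + (153) + (53) + (13.5) + (-25.5) + (195) = 506
Signed area = Σ/2 = 253 (positive ⇒ counter-clockwise traversal).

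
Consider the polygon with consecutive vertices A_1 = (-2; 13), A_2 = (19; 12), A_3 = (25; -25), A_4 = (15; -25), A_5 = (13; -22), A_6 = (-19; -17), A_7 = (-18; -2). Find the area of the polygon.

1223

Σ = (-271) + (-775) + (-250) + (-5) + (-639) + (-268) + (-238) = -2446
Area = |Σ|/2 = 1223.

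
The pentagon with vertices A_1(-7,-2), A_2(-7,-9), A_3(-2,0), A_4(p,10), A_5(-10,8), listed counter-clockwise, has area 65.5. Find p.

-7

Write out the shoelace sum; only the two edges meeting at A_4 involve p:
2·Area = [((-2)·10 − p·0) + (p·8 − (-10)·10)] + 107
       = 8·p + 187 = 131
⇒ p = -7.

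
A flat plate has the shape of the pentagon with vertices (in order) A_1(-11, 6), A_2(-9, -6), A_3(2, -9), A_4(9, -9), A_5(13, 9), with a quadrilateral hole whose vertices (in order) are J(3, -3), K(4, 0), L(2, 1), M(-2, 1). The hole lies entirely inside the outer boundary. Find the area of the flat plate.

314

Outer boundary:
A_1→A_2: (-11)(-6) − (-9)(6) = 120
A_2→A_3: (-9)(-9) − (2)(-6) = 93
A_3→A_4: (2)(-9) − (9)(-9) = 63
A_4→A_5: (9)(9) − (13)(-9) = 198
A_5→A_1: (13)(6) − (-11)(9) = 177
Σ = 651
Area = |Σ|/2 = 325.5.
Hole:
Apply the surveyor's formula: 2A = Σ (x_i·y_{i+1} − x_{i+1}·y_i), indices taken mod 4.
Cross-terms: 12, 4, 4, 3  ⇒  Σ = 23
Area = |Σ|/2 = 11.5.
Net area = 325.5 − 11.5 = 314.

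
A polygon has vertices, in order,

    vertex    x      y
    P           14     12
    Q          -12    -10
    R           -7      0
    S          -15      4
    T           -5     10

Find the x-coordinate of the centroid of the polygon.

-459/212

Apply the surveyor's formula. First the cross-terms c_i = x_i·y_{i+1} − x_{i+1}·y_i:
  4, -70, -28, -130, -200  ⇒  2A = -424, A = -212.
Then Σ (x_i + x_{i+1})·c_i = 2754, so x̄ = 2754 / (6·(-212)) = -459/212.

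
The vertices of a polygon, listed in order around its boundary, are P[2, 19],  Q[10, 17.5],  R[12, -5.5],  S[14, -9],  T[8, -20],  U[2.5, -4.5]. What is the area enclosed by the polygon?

Apply Gauss's area formula: 2A = Σ (x_i·y_{i+1} − x_{i+1}·y_i), indices taken mod 6.
P→Q: (2)(17.5) − (10)(19) = -155
Q→R: (10)(-5.5) − (12)(17.5) = -265
R→S: (12)(-9) − (14)(-5.5) = -31
S→T: (14)(-20) − (8)(-9) = -208
T→U: (8)(-4.5) − (2.5)(-20) = 14
U→P: (2.5)(19) − (2)(-4.5) = 56.5
Σ = -588.5
Area = |Σ|/2 = 294.25.

294.25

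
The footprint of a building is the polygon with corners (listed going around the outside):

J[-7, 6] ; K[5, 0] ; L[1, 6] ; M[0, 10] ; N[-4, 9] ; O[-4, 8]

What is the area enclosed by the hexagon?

43

Apply the shoelace formula: 2A = Σ (x_i·y_{i+1} − x_{i+1}·y_i), indices taken mod 6.
Cross-terms: -30, 30, 10, 40, 4, 32  ⇒  Σ = 86
Area = |Σ|/2 = 43.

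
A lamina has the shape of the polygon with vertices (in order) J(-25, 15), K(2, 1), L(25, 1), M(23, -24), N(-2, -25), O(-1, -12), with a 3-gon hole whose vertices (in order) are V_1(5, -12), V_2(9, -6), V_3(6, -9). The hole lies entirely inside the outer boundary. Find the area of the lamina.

817

Outer boundary:
Apply the shoelace (surveyor's) formula: 2A = Σ (x_i·y_{i+1} − x_{i+1}·y_i), indices taken mod 6.
Σ = (-55) + (-23) + (-623) + (-623) + (-1) + (-315) = -1640
Area = |Σ|/2 = 820.
Hole:
Σ = (78) + (-45) + (-27) = 6
Area = |Σ|/2 = 3.
Net area = 820 − 3 = 817.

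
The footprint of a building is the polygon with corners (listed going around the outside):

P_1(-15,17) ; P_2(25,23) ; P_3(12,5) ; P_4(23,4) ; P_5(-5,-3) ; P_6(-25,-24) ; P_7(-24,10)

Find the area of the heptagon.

1038

Cross-terms: -770, -151, -67, -49, 45, -826, -258  ⇒  Σ = -2076
Area = |Σ|/2 = 1038.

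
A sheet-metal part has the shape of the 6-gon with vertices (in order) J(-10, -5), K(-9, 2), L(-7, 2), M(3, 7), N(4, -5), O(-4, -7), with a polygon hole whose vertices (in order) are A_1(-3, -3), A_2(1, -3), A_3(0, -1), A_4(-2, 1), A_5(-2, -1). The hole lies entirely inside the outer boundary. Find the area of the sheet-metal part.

124.5

Outer boundary:
J→K: (-10)(2) − (-9)(-5) = -65
K→L: (-9)(2) − (-7)(2) = -4
L→M: (-7)(7) − (3)(2) = -55
M→N: (3)(-5) − (4)(7) = -43
N→O: (4)(-7) − (-4)(-5) = -48
O→J: (-4)(-5) − (-10)(-7) = -50
Σ = -265
Area = |Σ|/2 = 132.5.
Hole:
Apply the surveyor's formula: 2A = Σ (x_i·y_{i+1} − x_{i+1}·y_i), indices taken mod 5.
Σ = (12) + (-1) + (-2) + (4) + (3) = 16
Area = |Σ|/2 = 8.
Net area = 132.5 − 8 = 124.5.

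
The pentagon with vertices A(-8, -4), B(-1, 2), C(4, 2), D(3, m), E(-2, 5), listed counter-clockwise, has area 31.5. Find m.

The doubled signed area Σ (x_i y_{i+1} − x_{i+1} y_i) is linear in m.
With m=0 it equals 27; the coefficient of m is 6 (from the two edges through D).
So 6·m + 27 = 2·31.5 = 63 ⇒ m = 6.

6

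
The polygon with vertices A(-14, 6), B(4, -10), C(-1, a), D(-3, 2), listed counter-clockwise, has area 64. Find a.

The doubled signed area Σ (x_i y_{i+1} − x_{i+1} y_i) is linear in a.
With a=0 it equals 114; the coefficient of a is 7 (from the two edges through C).
So 7·a + 114 = 2·64 = 128 ⇒ a = 2.

2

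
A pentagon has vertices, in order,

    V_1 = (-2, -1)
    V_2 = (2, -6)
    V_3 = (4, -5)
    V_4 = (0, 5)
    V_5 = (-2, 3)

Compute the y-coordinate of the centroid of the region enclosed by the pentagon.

Apply Gauss's area formula. First the cross-terms c_i = x_i·y_{i+1} − x_{i+1}·y_i:
  14, 14, 20, 10, 8  ⇒  2A = 66, A = 33.
Then Σ (y_i + y_{i+1})·c_i = -156, so ȳ = -156 / (6·33) = -26/33.

-26/33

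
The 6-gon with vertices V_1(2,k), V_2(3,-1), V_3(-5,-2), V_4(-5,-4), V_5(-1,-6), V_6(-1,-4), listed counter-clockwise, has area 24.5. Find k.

-5

Write out the shoelace sum; only the two edges meeting at V_1 involve k:
2·Area = [((-1)·k − 2·(-4)) + (2·(-1) − 3·k)] + 23
       = -4·k + 29 = 49
⇒ k = -5.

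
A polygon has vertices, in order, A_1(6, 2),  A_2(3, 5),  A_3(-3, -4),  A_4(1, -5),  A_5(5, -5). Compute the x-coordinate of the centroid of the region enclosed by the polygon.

Apply the shoelace (surveyor's) formula. First the cross-terms c_i = x_i·y_{i+1} − x_{i+1}·y_i:
  24, 3, 19, 20, 40  ⇒  2A = 106, A = 53.
Then Σ (x_i + x_{i+1})·c_i = 738, so x̄ = 738 / (6·53) = 123/53.

123/53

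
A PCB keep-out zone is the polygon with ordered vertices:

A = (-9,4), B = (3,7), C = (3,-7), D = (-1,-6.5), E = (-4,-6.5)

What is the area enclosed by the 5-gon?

118.75

Apply Gauss's area formula: 2A = Σ (x_i·y_{i+1} − x_{i+1}·y_i), indices taken mod 5.
Σ = (-75) + (-42) + (-26.5) + (-19.5) + (-74.5) = -237.5
Area = |Σ|/2 = 118.75.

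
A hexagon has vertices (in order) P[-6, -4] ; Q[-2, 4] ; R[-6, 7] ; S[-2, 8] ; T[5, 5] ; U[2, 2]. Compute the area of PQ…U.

51

Cross-terms: -32, 10, -34, -50, 0, 4  ⇒  Σ = -102
Area = |Σ|/2 = 51.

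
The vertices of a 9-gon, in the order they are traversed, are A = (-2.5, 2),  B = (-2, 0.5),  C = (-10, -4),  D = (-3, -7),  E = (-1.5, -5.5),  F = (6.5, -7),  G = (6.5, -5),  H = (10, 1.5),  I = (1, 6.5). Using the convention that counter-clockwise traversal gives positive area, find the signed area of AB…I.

A→B: (-2.5)(0.5) − (-2)(2) = 2.75
B→C: (-2)(-4) − (-10)(0.5) = 13
C→D: (-10)(-7) − (-3)(-4) = 58
D→E: (-3)(-5.5) − (-1.5)(-7) = 6
E→F: (-1.5)(-7) − (6.5)(-5.5) = 46.25
F→G: (6.5)(-5) − (6.5)(-7) = 13
G→H: (6.5)(1.5) − (10)(-5) = 59.75
H→I: (10)(6.5) − (1)(1.5) = 63.5
I→A: (1)(2) − (-2.5)(6.5) = 18.25
Σ = 280.5
Signed area = Σ/2 = 140.25 (positive ⇒ counter-clockwise traversal).

140.25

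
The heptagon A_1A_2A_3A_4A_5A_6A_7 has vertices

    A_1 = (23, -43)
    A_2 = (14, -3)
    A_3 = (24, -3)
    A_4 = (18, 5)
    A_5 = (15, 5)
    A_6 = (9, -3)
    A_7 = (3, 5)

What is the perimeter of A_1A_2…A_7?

136

|A_1A_2| = √((-9)² + (40)²) = √1681 = 41
|A_2A_3| = √((10)² + (0)²) = √100 = 10
|A_3A_4| = √((-6)² + (8)²) = √100 = 10
|A_4A_5| = √((-3)² + (0)²) = √9 = 3
|A_5A_6| = √((-6)² + (-8)²) = √100 = 10
|A_6A_7| = √((-6)² + (8)²) = √100 = 10
|A_7A_1| = √((20)² + (-48)²) = √2704 = 52
Perimeter = 41 + 10 + 10 + 3 + 10 + 10 + 52 = 136.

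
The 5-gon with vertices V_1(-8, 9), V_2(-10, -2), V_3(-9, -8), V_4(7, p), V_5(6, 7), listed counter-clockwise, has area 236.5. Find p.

Write out the shoelace sum; only the two edges meeting at V_4 involve p:
2·Area = [((-9)·p − 7·(-8)) + (7·7 − 6·p)] + 278
       = -15·p + 383 = 473
⇒ p = -6.

-6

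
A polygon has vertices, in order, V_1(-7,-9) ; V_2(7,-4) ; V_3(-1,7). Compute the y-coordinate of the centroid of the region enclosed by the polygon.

-2

Apply the shoelace (surveyor's) formula. First the cross-terms c_i = x_i·y_{i+1} − x_{i+1}·y_i:
  91, 45, 58  ⇒  2A = 194, A = 97.
Then Σ (y_i + y_{i+1})·c_i = -1164, so ȳ = -1164 / (6·97) = -2.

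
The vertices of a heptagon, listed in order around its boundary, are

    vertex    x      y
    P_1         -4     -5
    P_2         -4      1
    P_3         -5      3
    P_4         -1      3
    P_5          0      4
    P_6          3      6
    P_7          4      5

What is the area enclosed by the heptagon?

Apply the shoelace formula: 2A = Σ (x_i·y_{i+1} − x_{i+1}·y_i), indices taken mod 7.
Σ = (-24) + (-7) + (-12) + (-4) + (-12) + (-9) + (0) = -68
Area = |Σ|/2 = 34.

34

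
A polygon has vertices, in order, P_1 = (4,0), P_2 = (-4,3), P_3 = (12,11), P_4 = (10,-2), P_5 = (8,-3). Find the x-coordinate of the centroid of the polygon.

Apply the surveyor's formula. First the cross-terms c_i = x_i·y_{i+1} − x_{i+1}·y_i:
  12, -80, -134, -14, 12  ⇒  2A = -204, A = -102.
Then Σ (x_i + x_{i+1})·c_i = -3696, so x̄ = -3696 / (6·(-102)) = 308/51.

308/51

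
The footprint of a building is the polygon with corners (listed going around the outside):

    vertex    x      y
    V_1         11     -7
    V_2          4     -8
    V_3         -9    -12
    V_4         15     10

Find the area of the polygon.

Apply the shoelace (surveyor's) formula: 2A = Σ (x_i·y_{i+1} − x_{i+1}·y_i), indices taken mod 4.
Σ = (-60) + (-120) + (90) + (-215) = -305
Area = |Σ|/2 = 152.5.

152.5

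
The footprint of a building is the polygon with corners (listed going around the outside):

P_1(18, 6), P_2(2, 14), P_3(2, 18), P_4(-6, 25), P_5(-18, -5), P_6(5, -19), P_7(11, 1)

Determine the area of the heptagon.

757.5

Σ = (240) + (8) + (158) + (480) + (367) + (214) + (48) = 1515
Area = |Σ|/2 = 757.5.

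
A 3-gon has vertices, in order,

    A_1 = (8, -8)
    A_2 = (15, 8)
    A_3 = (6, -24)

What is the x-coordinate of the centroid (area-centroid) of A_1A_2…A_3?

29/3

Apply the shoelace formula. First the cross-terms c_i = x_i·y_{i+1} − x_{i+1}·y_i:
  184, -408, 144  ⇒  2A = -80, A = -40.
Then Σ (x_i + x_{i+1})·c_i = -2320, so x̄ = -2320 / (6·(-40)) = 29/3.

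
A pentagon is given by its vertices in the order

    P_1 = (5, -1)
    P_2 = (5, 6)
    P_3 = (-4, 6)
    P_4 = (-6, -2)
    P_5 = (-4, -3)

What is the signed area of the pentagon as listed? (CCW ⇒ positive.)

Σ = (35) + (54) + (44) + (10) + (19) = 162
Signed area = Σ/2 = 81 (positive ⇒ counter-clockwise traversal).

81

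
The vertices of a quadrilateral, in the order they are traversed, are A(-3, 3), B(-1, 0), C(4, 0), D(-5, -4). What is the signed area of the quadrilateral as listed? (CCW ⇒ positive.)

Cross-terms: 3, 0, -16, -27  ⇒  Σ = -40
Signed area = Σ/2 = -20 (negative ⇒ clockwise traversal).

-20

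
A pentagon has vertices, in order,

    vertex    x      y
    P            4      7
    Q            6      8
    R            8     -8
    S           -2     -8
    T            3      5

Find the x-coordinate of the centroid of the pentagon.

Apply the surveyor's formula. First the cross-terms c_i = x_i·y_{i+1} − x_{i+1}·y_i:
  -10, -112, -80, 14, 1  ⇒  2A = -187, A = -93.5.
Then Σ (x_i + x_{i+1})·c_i = -2127, so x̄ = -2127 / (6·(-93.5)) = 709/187.

709/187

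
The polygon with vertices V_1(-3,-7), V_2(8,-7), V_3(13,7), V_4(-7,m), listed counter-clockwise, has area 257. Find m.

Write out the shoelace sum; only the two edges meeting at V_4 involve m:
2·Area = [(13·m − (-7)·7) + ((-7)·(-7) − (-3)·m)] + 224
       = 16·m + 322 = 514
⇒ m = 12.

12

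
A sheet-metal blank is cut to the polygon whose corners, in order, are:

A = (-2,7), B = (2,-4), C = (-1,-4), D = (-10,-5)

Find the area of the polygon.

Σ = (-6) + (-12) + (-35) + (-80) = -133
Area = |Σ|/2 = 66.5.

66.5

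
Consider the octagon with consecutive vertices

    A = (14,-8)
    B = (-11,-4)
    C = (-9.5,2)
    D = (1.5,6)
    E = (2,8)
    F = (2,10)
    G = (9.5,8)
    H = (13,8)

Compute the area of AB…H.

291.5

Apply Gauss's area formula: 2A = Σ (x_i·y_{i+1} − x_{i+1}·y_i), indices taken mod 8.
Σ = (-144) + (-60) + (-60) + (0) + (4) + (-79) + (-28) + (-216) = -583
Area = |Σ|/2 = 291.5.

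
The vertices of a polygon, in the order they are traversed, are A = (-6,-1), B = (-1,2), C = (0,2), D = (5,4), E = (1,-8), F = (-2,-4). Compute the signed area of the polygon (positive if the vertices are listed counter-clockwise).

Apply the surveyor's formula: 2A = Σ (x_i·y_{i+1} − x_{i+1}·y_i), indices taken mod 6.
Σ = (-13) + (-2) + (-10) + (-44) + (-20) + (-22) = -111
Signed area = Σ/2 = -55.5 (negative ⇒ clockwise traversal).

-55.5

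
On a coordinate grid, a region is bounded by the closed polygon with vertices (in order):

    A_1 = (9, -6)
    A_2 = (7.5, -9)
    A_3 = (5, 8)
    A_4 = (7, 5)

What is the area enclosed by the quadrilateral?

24.5

Apply the shoelace formula: 2A = Σ (x_i·y_{i+1} − x_{i+1}·y_i), indices taken mod 4.
Σ = (-36) + (105) + (-31) + (-87) = -49
Area = |Σ|/2 = 24.5.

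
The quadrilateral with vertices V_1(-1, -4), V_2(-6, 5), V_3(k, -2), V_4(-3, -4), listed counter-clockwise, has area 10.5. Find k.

Write out the shoelace sum; only the two edges meeting at V_3 involve k:
2·Area = [((-6)·(-2) − k·5) + (k·(-4) − (-3)·(-2))] + -21
       = -9·k + -15 = 21
⇒ k = -4.

-4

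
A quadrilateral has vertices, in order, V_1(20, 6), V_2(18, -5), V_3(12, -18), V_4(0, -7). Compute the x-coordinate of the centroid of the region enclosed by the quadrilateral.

877/78

Apply Gauss's area formula. First the cross-terms c_i = x_i·y_{i+1} − x_{i+1}·y_i:
  -208, -264, -84, 140  ⇒  2A = -416, A = -208.
Then Σ (x_i + x_{i+1})·c_i = -14032, so x̄ = -14032 / (6·(-208)) = 877/78.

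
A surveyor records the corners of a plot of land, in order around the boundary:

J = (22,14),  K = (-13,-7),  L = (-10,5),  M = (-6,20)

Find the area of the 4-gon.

Cross-terms: 28, -135, -170, -524  ⇒  Σ = -801
Area = |Σ|/2 = 400.5.

400.5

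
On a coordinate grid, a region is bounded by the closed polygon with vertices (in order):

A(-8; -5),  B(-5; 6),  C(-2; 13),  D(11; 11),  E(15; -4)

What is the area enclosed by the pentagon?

Apply the shoelace formula: 2A = Σ (x_i·y_{i+1} − x_{i+1}·y_i), indices taken mod 5.
Σ = (-73) + (-53) + (-165) + (-209) + (-107) = -607
Area = |Σ|/2 = 303.5.

303.5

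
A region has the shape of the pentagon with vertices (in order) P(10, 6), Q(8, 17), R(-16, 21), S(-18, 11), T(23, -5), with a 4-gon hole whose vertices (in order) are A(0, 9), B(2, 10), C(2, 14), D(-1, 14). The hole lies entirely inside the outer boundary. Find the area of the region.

383

Outer boundary:
Apply Gauss's area formula: 2A = Σ (x_i·y_{i+1} − x_{i+1}·y_i), indices taken mod 5.
Σ = (122) + (440) + (202) + (-163) + (188) = 789
Area = |Σ|/2 = 394.5.
Hole:
Apply the shoelace (surveyor's) formula: 2A = Σ (x_i·y_{i+1} − x_{i+1}·y_i), indices taken mod 4.
Σ = (-18) + (8) + (42) + (-9) = 23
Area = |Σ|/2 = 11.5.
Net area = 394.5 − 11.5 = 383.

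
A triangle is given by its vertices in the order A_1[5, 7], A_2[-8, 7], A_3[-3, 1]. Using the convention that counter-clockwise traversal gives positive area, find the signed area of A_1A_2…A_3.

A_1→A_2: (5)(7) − (-8)(7) = 91
A_2→A_3: (-8)(1) − (-3)(7) = 13
A_3→A_1: (-3)(7) − (5)(1) = -26
Σ = 78
Signed area = Σ/2 = 39 (positive ⇒ counter-clockwise traversal).

39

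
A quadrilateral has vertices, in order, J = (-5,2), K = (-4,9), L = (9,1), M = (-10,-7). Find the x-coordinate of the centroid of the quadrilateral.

Apply the shoelace (surveyor's) formula. First the cross-terms c_i = x_i·y_{i+1} − x_{i+1}·y_i:
  -37, -85, -53, -55  ⇒  2A = -230, A = -115.
Then Σ (x_i + x_{i+1})·c_i = 786, so x̄ = 786 / (6·(-115)) = -131/115.

-131/115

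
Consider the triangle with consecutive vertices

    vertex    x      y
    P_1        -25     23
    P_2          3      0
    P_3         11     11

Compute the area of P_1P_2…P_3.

Apply the surveyor's formula: 2A = Σ (x_i·y_{i+1} − x_{i+1}·y_i), indices taken mod 3.
Σ = (-69) + (33) + (528) = 492
Area = |Σ|/2 = 246.

246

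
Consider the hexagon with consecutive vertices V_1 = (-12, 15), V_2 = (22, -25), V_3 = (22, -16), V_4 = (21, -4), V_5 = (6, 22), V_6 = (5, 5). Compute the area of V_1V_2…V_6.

478.5

Cross-terms: -30, 198, 248, 486, -80, 135  ⇒  Σ = 957
Area = |Σ|/2 = 478.5.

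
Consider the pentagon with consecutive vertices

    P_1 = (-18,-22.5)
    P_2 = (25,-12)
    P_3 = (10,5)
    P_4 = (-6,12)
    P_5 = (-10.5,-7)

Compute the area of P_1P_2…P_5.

725.875

Apply Gauss's area formula: 2A = Σ (x_i·y_{i+1} − x_{i+1}·y_i), indices taken mod 5.
P_1→P_2: (-18)(-12) − (25)(-22.5) = 778.5
P_2→P_3: (25)(5) − (10)(-12) = 245
P_3→P_4: (10)(12) − (-6)(5) = 150
P_4→P_5: (-6)(-7) − (-10.5)(12) = 168
P_5→P_1: (-10.5)(-22.5) − (-18)(-7) = 110.25
Σ = 1451.75
Area = |Σ|/2 = 725.875.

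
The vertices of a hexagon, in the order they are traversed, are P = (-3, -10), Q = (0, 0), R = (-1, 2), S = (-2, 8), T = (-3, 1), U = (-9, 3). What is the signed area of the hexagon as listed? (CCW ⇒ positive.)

58.5

Σ = (0) + (0) + (-4) + (22) + (0) + (99) = 117
Signed area = Σ/2 = 58.5 (positive ⇒ counter-clockwise traversal).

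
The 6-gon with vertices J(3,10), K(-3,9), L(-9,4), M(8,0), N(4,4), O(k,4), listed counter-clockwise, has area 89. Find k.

Write out the shoelace sum; only the two edges meeting at O involve k:
2·Area = [(4·4 − k·4) + (k·10 − 3·4)] + 126
       = 6·k + 130 = 178
⇒ k = 8.

8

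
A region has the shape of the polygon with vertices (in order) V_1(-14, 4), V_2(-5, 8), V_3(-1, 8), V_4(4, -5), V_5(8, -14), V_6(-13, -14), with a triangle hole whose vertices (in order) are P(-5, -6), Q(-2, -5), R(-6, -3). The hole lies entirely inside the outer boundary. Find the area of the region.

Outer boundary:
Σ = (-92) + (-32) + (-27) + (-16) + (-294) + (-248) = -709
Area = |Σ|/2 = 354.5.
Hole:
Apply Gauss's area formula: 2A = Σ (x_i·y_{i+1} − x_{i+1}·y_i), indices taken mod 3.
P→Q: (-5)(-5) − (-2)(-6) = 13
Q→R: (-2)(-3) − (-6)(-5) = -24
R→P: (-6)(-6) − (-5)(-3) = 21
Σ = 10
Area = |Σ|/2 = 5.
Net area = 354.5 − 5 = 349.5.

349.5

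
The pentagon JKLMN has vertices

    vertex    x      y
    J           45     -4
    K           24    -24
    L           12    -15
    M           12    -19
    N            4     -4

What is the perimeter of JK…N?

|JK| = √((-21)² + (-20)²) = √841 = 29
|KL| = √((-12)² + (9)²) = √225 = 15
|LM| = √((0)² + (-4)²) = √16 = 4
|MN| = √((-8)² + (15)²) = √289 = 17
|NJ| = √((41)² + (0)²) = √1681 = 41
Perimeter = 29 + 15 + 4 + 17 + 41 = 106.

106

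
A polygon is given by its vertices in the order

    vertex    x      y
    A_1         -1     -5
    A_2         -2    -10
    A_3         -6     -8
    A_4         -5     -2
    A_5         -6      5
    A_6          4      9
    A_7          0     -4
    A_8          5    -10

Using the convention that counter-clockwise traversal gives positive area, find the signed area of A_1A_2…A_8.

-107

Apply Gauss's area formula: 2A = Σ (x_i·y_{i+1} − x_{i+1}·y_i), indices taken mod 8.
Σ = (0) + (-44) + (-28) + (-37) + (-74) + (-16) + (20) + (-35) = -214
Signed area = Σ/2 = -107 (negative ⇒ clockwise traversal).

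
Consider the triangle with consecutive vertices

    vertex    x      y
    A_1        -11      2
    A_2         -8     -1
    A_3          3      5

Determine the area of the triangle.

25.5

Σ = (27) + (-37) + (61) = 51
Area = |Σ|/2 = 25.5.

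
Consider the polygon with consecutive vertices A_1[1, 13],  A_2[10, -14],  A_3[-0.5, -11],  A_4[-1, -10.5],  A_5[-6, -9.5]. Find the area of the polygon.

194.375

A_1→A_2: (1)(-14) − (10)(13) = -144
A_2→A_3: (10)(-11) − (-0.5)(-14) = -117
A_3→A_4: (-0.5)(-10.5) − (-1)(-11) = -5.75
A_4→A_5: (-1)(-9.5) − (-6)(-10.5) = -53.5
A_5→A_1: (-6)(13) − (1)(-9.5) = -68.5
Σ = -388.75
Area = |Σ|/2 = 194.375.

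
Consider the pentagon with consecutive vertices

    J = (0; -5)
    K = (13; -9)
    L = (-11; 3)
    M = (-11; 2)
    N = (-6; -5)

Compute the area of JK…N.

56.5

J→K: (0)(-9) − (13)(-5) = 65
K→L: (13)(3) − (-11)(-9) = -60
L→M: (-11)(2) − (-11)(3) = 11
M→N: (-11)(-5) − (-6)(2) = 67
N→J: (-6)(-5) − (0)(-5) = 30
Σ = 113
Area = |Σ|/2 = 56.5.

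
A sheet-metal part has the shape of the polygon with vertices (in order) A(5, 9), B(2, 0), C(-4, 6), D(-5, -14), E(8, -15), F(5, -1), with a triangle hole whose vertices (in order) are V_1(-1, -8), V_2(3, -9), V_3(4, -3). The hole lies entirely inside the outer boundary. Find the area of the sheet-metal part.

179.5

Outer boundary:
Apply the surveyor's formula: 2A = Σ (x_i·y_{i+1} − x_{i+1}·y_i), indices taken mod 6.
Σ = (-18) + (12) + (86) + (187) + (67) + (50) = 384
Area = |Σ|/2 = 192.
Hole:
V_1→V_2: (-1)(-9) − (3)(-8) = 33
V_2→V_3: (3)(-3) − (4)(-9) = 27
V_3→V_1: (4)(-8) − (-1)(-3) = -35
Σ = 25
Area = |Σ|/2 = 12.5.
Net area = 192 − 12.5 = 179.5.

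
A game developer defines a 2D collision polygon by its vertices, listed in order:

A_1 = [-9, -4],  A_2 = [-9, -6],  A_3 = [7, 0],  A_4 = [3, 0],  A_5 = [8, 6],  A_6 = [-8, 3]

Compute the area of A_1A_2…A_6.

A_1→A_2: (-9)(-6) − (-9)(-4) = 18
A_2→A_3: (-9)(0) − (7)(-6) = 42
A_3→A_4: (7)(0) − (3)(0) = 0
A_4→A_5: (3)(6) − (8)(0) = 18
A_5→A_6: (8)(3) − (-8)(6) = 72
A_6→A_1: (-8)(-4) − (-9)(3) = 59
Σ = 209
Area = |Σ|/2 = 104.5.

104.5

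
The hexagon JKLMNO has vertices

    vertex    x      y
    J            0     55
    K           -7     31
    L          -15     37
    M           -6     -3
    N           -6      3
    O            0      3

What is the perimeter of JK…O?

|JK| = √((-7)² + (-24)²) = √625 = 25
|KL| = √((-8)² + (6)²) = √100 = 10
|LM| = √((9)² + (-40)²) = √1681 = 41
|MN| = √((0)² + (6)²) = √36 = 6
|NO| = √((6)² + (0)²) = √36 = 6
|OJ| = √((0)² + (52)²) = √2704 = 52
Perimeter = 25 + 10 + 41 + 6 + 6 + 52 = 140.

140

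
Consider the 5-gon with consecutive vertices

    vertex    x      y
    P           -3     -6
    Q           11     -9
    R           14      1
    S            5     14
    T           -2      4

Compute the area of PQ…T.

P→Q: (-3)(-9) − (11)(-6) = 93
Q→R: (11)(1) − (14)(-9) = 137
R→S: (14)(14) − (5)(1) = 191
S→T: (5)(4) − (-2)(14) = 48
T→P: (-2)(-6) − (-3)(4) = 24
Σ = 493
Area = |Σ|/2 = 246.5.

246.5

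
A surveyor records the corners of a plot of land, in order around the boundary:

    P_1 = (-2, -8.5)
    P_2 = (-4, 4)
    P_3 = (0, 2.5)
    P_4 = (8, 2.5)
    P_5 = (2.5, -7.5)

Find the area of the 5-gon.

Apply the shoelace (surveyor's) formula: 2A = Σ (x_i·y_{i+1} − x_{i+1}·y_i), indices taken mod 5.
Cross-terms: -42, -10, -20, -66.25, -36.25  ⇒  Σ = -174.5
Area = |Σ|/2 = 87.25.

87.25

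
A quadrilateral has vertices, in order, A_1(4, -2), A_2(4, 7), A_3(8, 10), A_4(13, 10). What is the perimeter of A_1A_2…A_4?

34

|A_1A_2| = √((0)² + (9)²) = √81 = 9
|A_2A_3| = √((4)² + (3)²) = √25 = 5
|A_3A_4| = √((5)² + (0)²) = √25 = 5
|A_4A_1| = √((-9)² + (-12)²) = √225 = 15
Perimeter = 9 + 5 + 5 + 15 = 34.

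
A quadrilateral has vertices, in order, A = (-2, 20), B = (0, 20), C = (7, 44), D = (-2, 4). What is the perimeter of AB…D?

|AB| = √((2)² + (0)²) = √4 = 2
|BC| = √((7)² + (24)²) = √625 = 25
|CD| = √((-9)² + (-40)²) = √1681 = 41
|DA| = √((0)² + (16)²) = √256 = 16
Perimeter = 2 + 25 + 41 + 16 = 84.

84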